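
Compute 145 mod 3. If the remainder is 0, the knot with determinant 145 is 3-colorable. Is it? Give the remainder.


Step 1: A knot is p-colorable if and only if p divides its determinant.
Step 2: Compute 145 mod 3.
145 = 48 * 3 + 1
Step 3: 145 mod 3 = 1
Step 4: The knot is 3-colorable: no

1


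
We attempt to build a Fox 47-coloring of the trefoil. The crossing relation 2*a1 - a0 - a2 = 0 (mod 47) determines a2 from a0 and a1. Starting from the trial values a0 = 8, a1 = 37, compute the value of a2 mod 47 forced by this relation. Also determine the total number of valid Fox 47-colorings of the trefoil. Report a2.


Step 1: Apply the given crossing relation 2*a1 - a0 - a2 = 0 (mod 47).
  a2 = 2*a1 - a0 mod 47
  a2 = 2*37 - 8 mod 47
  a2 = 74 - 8 mod 47
  a2 = 66 mod 47 = 19
Step 2: The trefoil has determinant 3.
  Number of Fox p-colorings (p prime) is p^2 if p = 3, else p.
  Since 47 does not divide 3, only trivial (constant) colorings exist.
  (So the trial a0 = 8, a1 = 37 with a0 != a1 does NOT extend to a valid coloring of the whole trefoil: the other two crossing relations require 3*(a1 - a0) = 0 (mod 47), which fails.)
  Total colorings = 47
Step 3: a2 = 19, total Fox 47-colorings = 47

19


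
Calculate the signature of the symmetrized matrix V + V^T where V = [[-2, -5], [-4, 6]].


Step 1: V + V^T = [[-4, -9], [-9, 12]]
Step 2: trace = 8, det = -129
Step 3: Discriminant = 8^2 - 4*(-129) = 580
Step 4: Eigenvalues: 16.0416, -8.04159
Step 5: Signature = (# positive eigenvalues) - (# negative eigenvalues) = 0

0


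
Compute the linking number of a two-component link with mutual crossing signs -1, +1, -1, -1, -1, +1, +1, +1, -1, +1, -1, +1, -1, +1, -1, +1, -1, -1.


Step 1: Count positive crossings: 8
Step 2: Count negative crossings: 10
Step 3: Sum of signs = 8 - 10 = -2
Step 4: Linking number = sum/2 = -2/2 = -1

-1


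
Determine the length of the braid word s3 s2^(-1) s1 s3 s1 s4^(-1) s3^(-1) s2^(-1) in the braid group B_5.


The word length counts the number of generators (including inverses).
Listing each generator: s3, s2^(-1), s1, s3, s1, s4^(-1), s3^(-1), s2^(-1)
There are 8 generators in this braid word.

8


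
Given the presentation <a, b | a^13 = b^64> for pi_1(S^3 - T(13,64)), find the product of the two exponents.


The relation is a^13 = b^64.
Product of exponents = 13 * 64
= 832

832


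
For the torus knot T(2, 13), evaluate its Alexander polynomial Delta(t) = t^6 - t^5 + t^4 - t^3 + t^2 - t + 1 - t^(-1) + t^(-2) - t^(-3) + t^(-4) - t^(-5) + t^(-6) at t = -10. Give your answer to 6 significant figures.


Substituting t = -10 into Delta(t) = t^6 - t^5 + t^4 - t^3 + t^2 - t + 1 - t^(-1) + t^(-2) - t^(-3) + t^(-4) - t^(-5) + t^(-6):
Term values: (1000000) + (100000) + (10000) + (1000) + (100) + (10) + (1) + (0.1) + (0.01) + (0.001) + (0.0001) + (1e-05) + (1e-06)
Sum = 1111111.111
Rounded to 6 significant figures: 1.11111e+06

1.11111e+06


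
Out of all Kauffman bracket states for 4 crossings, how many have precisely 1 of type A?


We choose which 1 of 4 crossings get A-smoothings.
C(4, 1) = 4! / (1! * 3!)
= 4

4


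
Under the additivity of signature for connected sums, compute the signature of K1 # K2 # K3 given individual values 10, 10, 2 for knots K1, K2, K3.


The signature is additive under connected sum.
signature(K1 # K2 # K3) = (10) + (10) + (2)
= 22

22


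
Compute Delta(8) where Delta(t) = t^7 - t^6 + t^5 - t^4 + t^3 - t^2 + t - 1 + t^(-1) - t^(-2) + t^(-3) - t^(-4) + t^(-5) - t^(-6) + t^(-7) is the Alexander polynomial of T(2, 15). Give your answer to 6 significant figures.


Substituting t = 8 into Delta(t) = t^7 - t^6 + t^5 - t^4 + t^3 - t^2 + t - 1 + t^(-1) - t^(-2) + t^(-3) - t^(-4) + t^(-5) - t^(-6) + t^(-7):
Term values: (2097152) + (-262144) + (32768) + (-4096) + (512) + (-64) + (8) + (-1) + (0.125) + (-0.015625) + (0.00195312) + (-0.000244141) + (3.05176e-05) + (-3.8147e-06) + (4.76837e-07)
Sum = 1864135.111
Rounded to 6 significant figures: 1.86414e+06

1.86414e+06


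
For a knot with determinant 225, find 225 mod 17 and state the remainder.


Step 1: A knot is p-colorable if and only if p divides its determinant.
Step 2: Compute 225 mod 17.
225 = 13 * 17 + 4
Step 3: 225 mod 17 = 4
Step 4: The knot is 17-colorable: no

4


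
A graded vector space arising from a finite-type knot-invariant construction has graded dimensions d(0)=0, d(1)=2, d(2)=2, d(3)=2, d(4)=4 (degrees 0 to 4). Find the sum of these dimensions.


Total dimension = d(0) + d(1) + ... + d(4)
= 0 + 2 + 2 + 2 + 4
= 10

10


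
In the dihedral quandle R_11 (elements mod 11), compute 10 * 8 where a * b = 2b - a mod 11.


10 * 8 = 2*8 - 10 mod 11
= 16 - 10 mod 11
= 6 mod 11 = 6

6


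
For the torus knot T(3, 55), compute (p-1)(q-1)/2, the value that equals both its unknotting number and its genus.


For a torus knot T(p,q), both the unknotting number and genus equal (p-1)(q-1)/2.
= (3-1)(55-1)/2
= 2*54/2
= 108/2 = 54

54


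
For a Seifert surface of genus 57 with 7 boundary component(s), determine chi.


chi = 2 - 2g - b
= 2 - 2*57 - 7
= 2 - 114 - 7 = -119

-119


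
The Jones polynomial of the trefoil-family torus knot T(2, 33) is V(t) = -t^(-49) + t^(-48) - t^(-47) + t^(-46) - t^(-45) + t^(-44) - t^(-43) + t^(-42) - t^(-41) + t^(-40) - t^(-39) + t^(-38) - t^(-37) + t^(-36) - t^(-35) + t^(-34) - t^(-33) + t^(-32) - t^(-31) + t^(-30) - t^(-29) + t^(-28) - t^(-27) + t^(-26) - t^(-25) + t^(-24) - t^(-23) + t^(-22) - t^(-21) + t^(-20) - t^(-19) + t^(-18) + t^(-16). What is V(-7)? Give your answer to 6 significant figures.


Substituting t = -7 into V(t) = -t^(-49) + t^(-48) - t^(-47) + t^(-46) - t^(-45) + t^(-44) - t^(-43) + t^(-42) - t^(-41) + t^(-40) - t^(-39) + t^(-38) - t^(-37) + t^(-36) - t^(-35) + t^(-34) - t^(-33) + t^(-32) - t^(-31) + t^(-30) - t^(-29) + t^(-28) - t^(-27) + t^(-26) - t^(-25) + t^(-24) - t^(-23) + t^(-22) - t^(-21) + t^(-20) - t^(-19) + t^(-18) + t^(-16):
  (-)t^(-49) = 3.89221e-42
  (+)t^(-48) = 2.72455e-41
  (-)t^(-47) = 1.90718e-40
  (+)t^(-46) = 1.33503e-39
  (-)t^(-45) = 9.34519e-39
  (+)t^(-44) = 6.54163e-38
  (-)t^(-43) = 4.57914e-37
  (+)t^(-42) = 3.2054e-36
  (-)t^(-41) = 2.24378e-35
  (+)t^(-40) = 1.57065e-34
  (-)t^(-39) = 1.09945e-33
  (+)t^(-38) = 7.69617e-33
  (-)t^(-37) = 5.38732e-32
  (+)t^(-36) = 3.77112e-31
  (-)t^(-35) = 2.63979e-30
  (+)t^(-34) = 1.84785e-29
  (-)t^(-33) = 1.29349e-28
  (+)t^(-32) = 9.05446e-28
  (-)t^(-31) = 6.33812e-27
  (+)t^(-30) = 4.43669e-26
  (-)t^(-29) = 3.10568e-25
  (+)t^(-28) = 2.17398e-24
  (-)t^(-27) = 1.52178e-23
  (+)t^(-26) = 1.06525e-22
  (-)t^(-25) = 7.45674e-22
  (+)t^(-24) = 5.21972e-21
  (-)t^(-23) = 3.6538e-20
  (+)t^(-22) = 2.55766e-19
  (-)t^(-21) = 1.79036e-18
  (+)t^(-20) = 1.25325e-17
  (-)t^(-19) = 8.77278e-17
  (+)t^(-18) = 6.14095e-16
  (+)t^(-16) = 3.00906e-14
Sum = (3.89221e-42) + (2.72455e-41) + (1.90718e-40) + (1.33503e-39) + (9.34519e-39) + (6.54163e-38) + (4.57914e-37) + (3.2054e-36) + (2.24378e-35) + (1.57065e-34) + (1.09945e-33) + (7.69617e-33) + (5.38732e-32) + (3.77112e-31) + (2.63979e-30) + (1.84785e-29) + (1.29349e-28) + (9.05446e-28) + (6.33812e-27) + (4.43669e-26) + (3.10568e-25) + (2.17398e-24) + (1.52178e-23) + (1.06525e-22) + (7.45674e-22) + (5.21972e-21) + (3.6538e-20) + (2.55766e-19) + (1.79036e-18) + (1.25325e-17) + (8.77278e-17) + (6.14095e-16) + (3.00906e-14)
= 3.080707919e-14
Rounded to 6 significant figures: 3.08071e-14

3.08071e-14


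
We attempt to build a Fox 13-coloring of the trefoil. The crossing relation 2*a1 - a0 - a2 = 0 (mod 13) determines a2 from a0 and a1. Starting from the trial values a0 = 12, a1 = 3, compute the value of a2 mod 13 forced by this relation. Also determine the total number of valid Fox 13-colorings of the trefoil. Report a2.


Step 1: Apply the given crossing relation 2*a1 - a0 - a2 = 0 (mod 13).
  a2 = 2*a1 - a0 mod 13
  a2 = 2*3 - 12 mod 13
  a2 = 6 - 12 mod 13
  a2 = -6 mod 13 = 7
Step 2: The trefoil has determinant 3.
  Number of Fox p-colorings (p prime) is p^2 if p = 3, else p.
  Since 13 does not divide 3, only trivial (constant) colorings exist.
  (So the trial a0 = 12, a1 = 3 with a0 != a1 does NOT extend to a valid coloring of the whole trefoil: the other two crossing relations require 3*(a1 - a0) = 0 (mod 13), which fails.)
  Total colorings = 13
Step 3: a2 = 7, total Fox 13-colorings = 13

7


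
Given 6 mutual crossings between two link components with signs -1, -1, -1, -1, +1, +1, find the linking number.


Step 1: Count positive crossings: 2
Step 2: Count negative crossings: 4
Step 3: Sum of signs = 2 - 4 = -2
Step 4: Linking number = sum/2 = -2/2 = -1

-1


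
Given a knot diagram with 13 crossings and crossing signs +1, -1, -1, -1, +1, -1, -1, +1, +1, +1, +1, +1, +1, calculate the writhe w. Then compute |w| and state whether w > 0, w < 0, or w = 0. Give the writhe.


Step 1: Count positive crossings (+1).
Positive crossings: 8
Step 2: Count negative crossings (-1).
Negative crossings: 5
Step 3: Writhe = (positive) - (negative)
w = 8 - 5 = 3
Step 4: |w| = 3, and w is positive

3


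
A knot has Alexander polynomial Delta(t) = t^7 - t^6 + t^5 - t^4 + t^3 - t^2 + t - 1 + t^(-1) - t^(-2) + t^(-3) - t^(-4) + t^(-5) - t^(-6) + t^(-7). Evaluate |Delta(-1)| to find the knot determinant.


Step 1: The polynomial has 15 terms with alternating signs, exponents from 7 down to -7.
Step 2: Substitute t = -1. The i-th term has coefficient (-1)^i and exponent (m-i),
  so its value is (-1)^i * (-1)^(m-i) = (-1)^m = -1 for every i.
Step 3: All 15 terms equal -1, so Delta(-1) = 15 * (-1) = -15
Step 4: |Delta(-1)| = 15

15


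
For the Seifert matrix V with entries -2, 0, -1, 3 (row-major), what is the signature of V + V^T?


Step 1: V + V^T = [[-4, -1], [-1, 6]]
Step 2: trace = 2, det = -25
Step 3: Discriminant = 2^2 - 4*(-25) = 104
Step 4: Eigenvalues: 6.09902, -4.09902
Step 5: Signature = (# positive eigenvalues) - (# negative eigenvalues) = 0

0


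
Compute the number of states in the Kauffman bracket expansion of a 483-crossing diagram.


Each crossing contributes 2 choices (A-smoothing or B-smoothing).
Total states = 2^483 = 24973988402527937851052777838345330445988785141319769206873255677002973910558124960962448824507935769278615448971252983163583805434306282450321408

24973988402527937851052777838345330445988785141319769206873255677002973910558124960962448824507935769278615448971252983163583805434306282450321408


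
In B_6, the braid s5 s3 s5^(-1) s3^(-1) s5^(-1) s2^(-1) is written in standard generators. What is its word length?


The word length counts the number of generators (including inverses).
Listing each generator: s5, s3, s5^(-1), s3^(-1), s5^(-1), s2^(-1)
There are 6 generators in this braid word.

6


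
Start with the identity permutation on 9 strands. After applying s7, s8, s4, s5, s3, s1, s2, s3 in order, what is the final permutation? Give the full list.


Starting with identity [1, 2, 3, 4, 5, 6, 7, 8, 9].
Apply generators in sequence:
  After s7: [1, 2, 3, 4, 5, 6, 8, 7, 9]
  After s8: [1, 2, 3, 4, 5, 6, 8, 9, 7]
  After s4: [1, 2, 3, 5, 4, 6, 8, 9, 7]
  After s5: [1, 2, 3, 5, 6, 4, 8, 9, 7]
  After s3: [1, 2, 5, 3, 6, 4, 8, 9, 7]
  After s1: [2, 1, 5, 3, 6, 4, 8, 9, 7]
  After s2: [2, 5, 1, 3, 6, 4, 8, 9, 7]
  After s3: [2, 5, 3, 1, 6, 4, 8, 9, 7]
Final permutation: [2, 5, 3, 1, 6, 4, 8, 9, 7]

[2, 5, 3, 1, 6, 4, 8, 9, 7]


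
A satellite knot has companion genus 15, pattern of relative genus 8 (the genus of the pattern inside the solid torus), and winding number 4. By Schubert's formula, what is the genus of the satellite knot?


Schubert: g(satellite) = g_rel(pattern) + |winding| * g(companion),
where g_rel(pattern) is the genus of the pattern relative to the solid torus.
= 8 + 4 * 15
= 8 + 60 = 68

68


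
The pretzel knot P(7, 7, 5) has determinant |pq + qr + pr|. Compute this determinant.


Step 1: Compute pq + qr + pr.
pq = 7*7 = 49
qr = 7*5 = 35
pr = 7*5 = 35
pq + qr + pr = 49 + 35 + 35 = 119
Step 2: Take absolute value.
det(P(7,7,5)) = |119| = 119

119


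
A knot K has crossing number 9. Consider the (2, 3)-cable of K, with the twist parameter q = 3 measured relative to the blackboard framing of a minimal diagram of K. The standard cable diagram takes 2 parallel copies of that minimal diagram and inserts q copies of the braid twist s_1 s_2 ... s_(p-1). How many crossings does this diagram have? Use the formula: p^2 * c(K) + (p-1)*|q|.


Step 1: Each of the c(K) crossings of the companion diagram becomes p*p = p^2 crossings among the p parallel strands, and each of the |q| twists s_1 s_2 ... s_(p-1) adds (p-1) crossings.
  Crossings = p^2 * c(K) + (p-1)*|q|
Step 2: = 2^2 * 9 + (2-1)*3
Step 3: = 4*9 + 1*3
Step 4: = 36 + 3 = 39

39


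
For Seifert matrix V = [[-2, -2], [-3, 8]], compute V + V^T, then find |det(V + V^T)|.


Step 1: Form V + V^T where V = [[-2, -2], [-3, 8]]
  V^T = [[-2, -3], [-2, 8]]
  V + V^T = [[-4, -5], [-5, 16]]
Step 2: det(V + V^T) = (-4)*16 - (-5)*(-5)
  = -64 - 25 = -89
Step 3: Knot determinant = |det(V + V^T)| = |-89| = 89

89


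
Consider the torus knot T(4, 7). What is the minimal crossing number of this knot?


For a torus knot T(p, q) with gcd(p,q)=1,
the crossing number is min(p*(q-1), q*(p-1)).
p*(q-1) = 4*6 = 24
q*(p-1) = 7*3 = 21
min(24, 21) = 21

21


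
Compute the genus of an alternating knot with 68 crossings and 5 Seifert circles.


For alternating knots, g = (c - s + 1)/2.
= (68 - 5 + 1)/2
= 64/2 = 32

32


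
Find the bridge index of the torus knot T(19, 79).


The bridge number of T(p,q) is min(p,q).
min(19, 79) = 19

19


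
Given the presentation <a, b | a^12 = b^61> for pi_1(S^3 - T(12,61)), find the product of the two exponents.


The relation is a^12 = b^61.
Product of exponents = 12 * 61
= 732

732


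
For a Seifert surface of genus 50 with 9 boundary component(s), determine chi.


chi = 2 - 2g - b
= 2 - 2*50 - 9
= 2 - 100 - 9 = -107

-107


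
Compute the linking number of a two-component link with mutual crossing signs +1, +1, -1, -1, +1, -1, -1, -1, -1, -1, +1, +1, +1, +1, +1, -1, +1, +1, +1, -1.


Step 1: Count positive crossings: 11
Step 2: Count negative crossings: 9
Step 3: Sum of signs = 11 - 9 = 2
Step 4: Linking number = sum/2 = 2/2 = 1

1


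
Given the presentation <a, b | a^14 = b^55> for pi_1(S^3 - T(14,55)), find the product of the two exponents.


The relation is a^14 = b^55.
Product of exponents = 14 * 55
= 770

770


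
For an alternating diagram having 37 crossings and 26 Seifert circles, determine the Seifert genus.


For alternating knots, g = (c - s + 1)/2.
= (37 - 26 + 1)/2
= 12/2 = 6

6


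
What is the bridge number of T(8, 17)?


The bridge number of T(p,q) is min(p,q).
min(8, 17) = 8

8


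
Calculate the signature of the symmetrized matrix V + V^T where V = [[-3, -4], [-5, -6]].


Step 1: V + V^T = [[-6, -9], [-9, -12]]
Step 2: trace = -18, det = -9
Step 3: Discriminant = (-18)^2 - 4*(-9) = 360
Step 4: Eigenvalues: 0.486833, -18.4868
Step 5: Signature = (# positive eigenvalues) - (# negative eigenvalues) = 0

0


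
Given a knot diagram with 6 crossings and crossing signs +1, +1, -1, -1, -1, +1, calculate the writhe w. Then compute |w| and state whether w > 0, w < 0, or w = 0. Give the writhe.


Step 1: Count positive crossings (+1).
Positive crossings: 3
Step 2: Count negative crossings (-1).
Negative crossings: 3
Step 3: Writhe = (positive) - (negative)
w = 3 - 3 = 0
Step 4: |w| = 0, and w is zero

0


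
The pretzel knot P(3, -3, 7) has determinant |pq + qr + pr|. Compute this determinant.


Step 1: Compute pq + qr + pr.
pq = 3*(-3) = -9
qr = (-3)*7 = -21
pr = 3*7 = 21
pq + qr + pr = -9 + (-21) + 21 = -9
Step 2: Take absolute value.
det(P(3,-3,7)) = |-9| = 9

9


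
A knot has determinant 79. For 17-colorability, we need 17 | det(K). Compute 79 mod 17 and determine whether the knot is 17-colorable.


Step 1: A knot is p-colorable if and only if p divides its determinant.
Step 2: Compute 79 mod 17.
79 = 4 * 17 + 11
Step 3: 79 mod 17 = 11
Step 4: The knot is 17-colorable: no

11


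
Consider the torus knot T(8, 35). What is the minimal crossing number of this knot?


For a torus knot T(p, q) with gcd(p,q)=1,
the crossing number is min(p*(q-1), q*(p-1)).
p*(q-1) = 8*34 = 272
q*(p-1) = 35*7 = 245
min(272, 245) = 245

245


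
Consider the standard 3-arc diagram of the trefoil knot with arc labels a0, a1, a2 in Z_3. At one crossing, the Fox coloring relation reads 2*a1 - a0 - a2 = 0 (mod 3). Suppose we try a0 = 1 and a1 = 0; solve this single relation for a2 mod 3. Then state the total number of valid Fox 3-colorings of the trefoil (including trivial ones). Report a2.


Step 1: Apply the given crossing relation 2*a1 - a0 - a2 = 0 (mod 3).
  a2 = 2*a1 - a0 mod 3
  a2 = 2*0 - 1 mod 3
  a2 = 0 - 1 mod 3
  a2 = -1 mod 3 = 2
Step 2: The trefoil has determinant 3.
  Number of Fox p-colorings (p prime) is p^2 if p = 3, else p.
  Since p = 3 divides det = 3, the trefoil is 3-colorable.
  (Indeed for p = 3 any choice of a0, a1 extends to a valid coloring; the trial (a0, a1, a2) = (1, 0, 2) satisfies all three crossing relations.)
  Total colorings = 3^2 = 9
Step 3: a2 = 2, total Fox 3-colorings = 9

2


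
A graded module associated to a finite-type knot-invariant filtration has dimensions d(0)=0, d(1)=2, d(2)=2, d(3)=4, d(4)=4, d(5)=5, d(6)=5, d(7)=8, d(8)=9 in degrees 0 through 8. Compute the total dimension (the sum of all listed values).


Total dimension = d(0) + d(1) + ... + d(8)
= 0 + 2 + 2 + 4 + 4 + 5 + 5 + 8 + 9
= 39

39


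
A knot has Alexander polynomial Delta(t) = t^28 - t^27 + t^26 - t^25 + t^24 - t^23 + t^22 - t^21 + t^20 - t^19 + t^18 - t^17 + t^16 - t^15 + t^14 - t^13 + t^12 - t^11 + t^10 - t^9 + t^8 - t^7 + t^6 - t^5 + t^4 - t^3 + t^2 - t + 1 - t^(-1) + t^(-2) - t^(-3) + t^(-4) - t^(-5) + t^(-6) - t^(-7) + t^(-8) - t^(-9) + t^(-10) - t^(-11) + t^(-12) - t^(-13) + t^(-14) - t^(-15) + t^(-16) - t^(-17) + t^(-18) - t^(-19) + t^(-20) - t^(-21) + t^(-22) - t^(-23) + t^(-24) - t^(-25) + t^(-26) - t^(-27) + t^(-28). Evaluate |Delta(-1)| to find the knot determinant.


Step 1: The polynomial has 57 terms with alternating signs, exponents from 28 down to -28.
Step 2: Substitute t = -1. The i-th term has coefficient (-1)^i and exponent (m-i),
  so its value is (-1)^i * (-1)^(m-i) = (-1)^m = 1 for every i.
Step 3: All 57 terms equal 1, so Delta(-1) = 57 * (1) = 57
Step 4: |Delta(-1)| = 57

57


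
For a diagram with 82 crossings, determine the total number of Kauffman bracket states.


Each crossing contributes 2 choices (A-smoothing or B-smoothing).
Total states = 2^82 = 4835703278458516698824704

4835703278458516698824704


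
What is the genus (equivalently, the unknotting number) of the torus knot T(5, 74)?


For a torus knot T(p,q), both the unknotting number and genus equal (p-1)(q-1)/2.
= (5-1)(74-1)/2
= 4*73/2
= 292/2 = 146

146


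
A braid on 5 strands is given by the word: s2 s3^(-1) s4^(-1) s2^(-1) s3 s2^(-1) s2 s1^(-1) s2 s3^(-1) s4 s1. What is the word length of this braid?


The word length counts the number of generators (including inverses).
Listing each generator: s2, s3^(-1), s4^(-1), s2^(-1), s3, s2^(-1), s2, s1^(-1), s2, s3^(-1), s4, s1
There are 12 generators in this braid word.

12


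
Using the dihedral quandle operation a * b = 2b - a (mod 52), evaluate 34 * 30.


34 * 30 = 2*30 - 34 mod 52
= 60 - 34 mod 52
= 26 mod 52 = 26

26


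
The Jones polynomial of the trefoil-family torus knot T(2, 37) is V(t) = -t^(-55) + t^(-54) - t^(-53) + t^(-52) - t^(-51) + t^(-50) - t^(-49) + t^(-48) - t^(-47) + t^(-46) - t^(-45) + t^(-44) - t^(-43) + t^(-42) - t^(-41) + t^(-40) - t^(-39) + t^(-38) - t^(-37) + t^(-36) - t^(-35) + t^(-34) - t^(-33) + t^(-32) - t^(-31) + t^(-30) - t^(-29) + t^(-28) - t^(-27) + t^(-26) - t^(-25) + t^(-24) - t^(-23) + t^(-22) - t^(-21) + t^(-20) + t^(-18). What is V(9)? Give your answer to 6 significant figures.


Substituting t = 9 into V(t) = -t^(-55) + t^(-54) - t^(-53) + t^(-52) - t^(-51) + t^(-50) - t^(-49) + t^(-48) - t^(-47) + t^(-46) - t^(-45) + t^(-44) - t^(-43) + t^(-42) - t^(-41) + t^(-40) - t^(-39) + t^(-38) - t^(-37) + t^(-36) - t^(-35) + t^(-34) - t^(-33) + t^(-32) - t^(-31) + t^(-30) - t^(-29) + t^(-28) - t^(-27) + t^(-26) - t^(-25) + t^(-24) - t^(-23) + t^(-22) - t^(-21) + t^(-20) + t^(-18):
  (-)t^(-55) = -3.28596e-53
  (+)t^(-54) = 2.95736e-52
  (-)t^(-53) = -2.66163e-51
  (+)t^(-52) = 2.39546e-50
  (-)t^(-51) = -2.15592e-49
  (+)t^(-50) = 1.94033e-48
  (-)t^(-49) = -1.74629e-47
  (+)t^(-48) = 1.57166e-46
  (-)t^(-47) = -1.4145e-45
  (+)t^(-46) = 1.27305e-44
  (-)t^(-45) = -1.14574e-43
  (+)t^(-44) = 1.03117e-42
  (-)t^(-43) = -9.28052e-42
  (+)t^(-42) = 8.35246e-41
  (-)t^(-41) = -7.51722e-40
  (+)t^(-40) = 6.7655e-39
  (-)t^(-39) = -6.08895e-38
  (+)t^(-38) = 5.48005e-37
  (-)t^(-37) = -4.93205e-36
  (+)t^(-36) = 4.43884e-35
  (-)t^(-35) = -3.99496e-34
  (+)t^(-34) = 3.59546e-33
  (-)t^(-33) = -3.23592e-32
  (+)t^(-32) = 2.91232e-31
  (-)t^(-31) = -2.62109e-30
  (+)t^(-30) = 2.35898e-29
  (-)t^(-29) = -2.12308e-28
  (+)t^(-28) = 1.91078e-27
  (-)t^(-27) = -1.7197e-26
  (+)t^(-26) = 1.54773e-25
  (-)t^(-25) = -1.39296e-24
  (+)t^(-24) = 1.25366e-23
  (-)t^(-23) = -1.12829e-22
  (+)t^(-22) = 1.01546e-21
  (-)t^(-21) = -9.13918e-21
  (+)t^(-20) = 8.22526e-20
  (+)t^(-18) = 6.66246e-18
Sum = (-3.28596e-53) + (2.95736e-52) + (-2.66163e-51) + (2.39546e-50) + (-2.15592e-49) + (1.94033e-48) + (-1.74629e-47) + (1.57166e-46) + (-1.4145e-45) + (1.27305e-44) + (-1.14574e-43) + (1.03117e-42) + (-9.28052e-42) + (8.35246e-41) + (-7.51722e-40) + (6.7655e-39) + (-6.08895e-38) + (5.48005e-37) + (-4.93205e-36) + (4.43884e-35) + (-3.99496e-34) + (3.59546e-33) + (-3.23592e-32) + (2.91232e-31) + (-2.62109e-30) + (2.35898e-29) + (-2.12308e-28) + (1.91078e-27) + (-1.7197e-26) + (1.54773e-25) + (-1.39296e-24) + (1.25366e-23) + (-1.12829e-22) + (1.01546e-21) + (-9.13918e-21) + (8.22526e-20) + (6.66246e-18)
= 6.736490675e-18
Rounded to 6 significant figures: 6.73649e-18

6.73649e-18


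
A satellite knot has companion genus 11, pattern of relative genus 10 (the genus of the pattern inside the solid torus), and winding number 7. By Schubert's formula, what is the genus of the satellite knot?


Schubert: g(satellite) = g_rel(pattern) + |winding| * g(companion),
where g_rel(pattern) is the genus of the pattern relative to the solid torus.
= 10 + 7 * 11
= 10 + 77 = 87

87


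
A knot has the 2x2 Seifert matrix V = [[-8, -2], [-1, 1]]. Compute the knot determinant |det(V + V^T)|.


Step 1: Form V + V^T where V = [[-8, -2], [-1, 1]]
  V^T = [[-8, -1], [-2, 1]]
  V + V^T = [[-16, -3], [-3, 2]]
Step 2: det(V + V^T) = (-16)*2 - (-3)*(-3)
  = -32 - 9 = -41
Step 3: Knot determinant = |det(V + V^T)| = |-41| = 41

41


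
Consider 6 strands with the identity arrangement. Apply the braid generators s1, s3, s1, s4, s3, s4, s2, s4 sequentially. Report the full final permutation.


Starting with identity [1, 2, 3, 4, 5, 6].
Apply generators in sequence:
  After s1: [2, 1, 3, 4, 5, 6]
  After s3: [2, 1, 4, 3, 5, 6]
  After s1: [1, 2, 4, 3, 5, 6]
  After s4: [1, 2, 4, 5, 3, 6]
  After s3: [1, 2, 5, 4, 3, 6]
  After s4: [1, 2, 5, 3, 4, 6]
  After s2: [1, 5, 2, 3, 4, 6]
  After s4: [1, 5, 2, 4, 3, 6]
Final permutation: [1, 5, 2, 4, 3, 6]

[1, 5, 2, 4, 3, 6]


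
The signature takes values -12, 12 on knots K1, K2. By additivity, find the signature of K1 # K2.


The signature is additive under connected sum.
signature(K1 # K2) = (-12) + (12)
= 0

0


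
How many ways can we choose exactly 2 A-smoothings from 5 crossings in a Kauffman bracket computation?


We choose which 2 of 5 crossings get A-smoothings.
C(5, 2) = 5! / (2! * 3!)
= 10

10


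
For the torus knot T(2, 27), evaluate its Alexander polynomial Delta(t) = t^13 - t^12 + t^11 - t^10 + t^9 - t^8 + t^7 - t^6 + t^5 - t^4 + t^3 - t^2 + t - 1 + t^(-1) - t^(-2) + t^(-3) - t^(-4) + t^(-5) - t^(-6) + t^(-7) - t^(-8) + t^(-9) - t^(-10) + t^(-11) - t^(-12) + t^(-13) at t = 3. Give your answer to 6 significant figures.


Substituting t = 3 into Delta(t) = t^13 - t^12 + t^11 - t^10 + t^9 - t^8 + t^7 - t^6 + t^5 - t^4 + t^3 - t^2 + t - 1 + t^(-1) - t^(-2) + t^(-3) - t^(-4) + t^(-5) - t^(-6) + t^(-7) - t^(-8) + t^(-9) - t^(-10) + t^(-11) - t^(-12) + t^(-13):
Term values: (1594323) + (-531441) + (177147) + (-59049) + (19683) + (-6561) + (2187) + (-729) + (243) + (-81) + (27) + (-9) + (3) + (-1) + (0.333333) + (-0.111111) + (0.037037) + (-0.0123457) + (0.00411523) + (-0.00137174) + (0.000457247) + (-0.000152416) + (5.08053e-05) + (-1.69351e-05) + (5.64503e-06) + (-1.88168e-06) + (6.27225e-07)
Sum = 1195742.25
Rounded to 6 significant figures: 1.19574e+06

1.19574e+06


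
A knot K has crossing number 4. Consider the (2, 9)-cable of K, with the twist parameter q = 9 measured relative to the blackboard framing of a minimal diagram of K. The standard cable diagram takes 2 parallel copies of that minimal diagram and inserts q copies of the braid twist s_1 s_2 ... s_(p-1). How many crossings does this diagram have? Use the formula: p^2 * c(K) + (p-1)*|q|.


Step 1: Each of the c(K) crossings of the companion diagram becomes p*p = p^2 crossings among the p parallel strands, and each of the |q| twists s_1 s_2 ... s_(p-1) adds (p-1) crossings.
  Crossings = p^2 * c(K) + (p-1)*|q|
Step 2: = 2^2 * 4 + (2-1)*9
Step 3: = 4*4 + 1*9
Step 4: = 16 + 9 = 25

25


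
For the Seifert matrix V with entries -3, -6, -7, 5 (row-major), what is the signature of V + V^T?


Step 1: V + V^T = [[-6, -13], [-13, 10]]
Step 2: trace = 4, det = -229
Step 3: Discriminant = 4^2 - 4*(-229) = 932
Step 4: Eigenvalues: 17.2643, -13.2643
Step 5: Signature = (# positive eigenvalues) - (# negative eigenvalues) = 0

0


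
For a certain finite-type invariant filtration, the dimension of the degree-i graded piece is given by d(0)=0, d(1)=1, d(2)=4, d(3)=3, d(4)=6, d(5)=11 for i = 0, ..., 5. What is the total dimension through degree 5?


Total dimension = d(0) + d(1) + ... + d(5)
= 0 + 1 + 4 + 3 + 6 + 11
= 25

25


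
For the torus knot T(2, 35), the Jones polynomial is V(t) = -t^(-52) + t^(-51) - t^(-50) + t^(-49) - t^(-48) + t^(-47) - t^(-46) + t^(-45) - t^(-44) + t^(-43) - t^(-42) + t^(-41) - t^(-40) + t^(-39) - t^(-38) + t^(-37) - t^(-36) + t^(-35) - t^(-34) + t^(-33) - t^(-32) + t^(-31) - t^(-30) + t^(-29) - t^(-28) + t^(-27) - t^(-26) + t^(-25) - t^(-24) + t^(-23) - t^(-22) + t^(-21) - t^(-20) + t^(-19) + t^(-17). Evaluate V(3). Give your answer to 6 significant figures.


Substituting t = 3 into V(t) = -t^(-52) + t^(-51) - t^(-50) + t^(-49) - t^(-48) + t^(-47) - t^(-46) + t^(-45) - t^(-44) + t^(-43) - t^(-42) + t^(-41) - t^(-40) + t^(-39) - t^(-38) + t^(-37) - t^(-36) + t^(-35) - t^(-34) + t^(-33) - t^(-32) + t^(-31) - t^(-30) + t^(-29) - t^(-28) + t^(-27) - t^(-26) + t^(-25) - t^(-24) + t^(-23) - t^(-22) + t^(-21) - t^(-20) + t^(-19) + t^(-17):
  (-)t^(-52) = -1.54773e-25
  (+)t^(-51) = 4.64319e-25
  (-)t^(-50) = -1.39296e-24
  (+)t^(-49) = 4.17887e-24
  (-)t^(-48) = -1.25366e-23
  (+)t^(-47) = 3.76098e-23
  (-)t^(-46) = -1.12829e-22
  (+)t^(-45) = 3.38488e-22
  (-)t^(-44) = -1.01546e-21
  (+)t^(-43) = 3.04639e-21
  (-)t^(-42) = -9.13918e-21
  (+)t^(-41) = 2.74175e-20
  (-)t^(-40) = -8.22526e-20
  (+)t^(-39) = 2.46758e-19
  (-)t^(-38) = -7.40274e-19
  (+)t^(-37) = 2.22082e-18
  (-)t^(-36) = -6.66246e-18
  (+)t^(-35) = 1.99874e-17
  (-)t^(-34) = -5.99622e-17
  (+)t^(-33) = 1.79887e-16
  (-)t^(-32) = -5.3966e-16
  (+)t^(-31) = 1.61898e-15
  (-)t^(-30) = -4.85694e-15
  (+)t^(-29) = 1.45708e-14
  (-)t^(-28) = -4.37124e-14
  (+)t^(-27) = 1.31137e-13
  (-)t^(-26) = -3.93412e-13
  (+)t^(-25) = 1.18024e-12
  (-)t^(-24) = -3.54071e-12
  (+)t^(-23) = 1.06221e-11
  (-)t^(-22) = -3.18664e-11
  (+)t^(-21) = 9.55991e-11
  (-)t^(-20) = -2.86797e-10
  (+)t^(-19) = 8.60392e-10
  (+)t^(-17) = 7.74352e-09
Sum = (-1.54773e-25) + (4.64319e-25) + (-1.39296e-24) + (4.17887e-24) + (-1.25366e-23) + (3.76098e-23) + (-1.12829e-22) + (3.38488e-22) + (-1.01546e-21) + (3.04639e-21) + (-9.13918e-21) + (2.74175e-20) + (-8.22526e-20) + (2.46758e-19) + (-7.40274e-19) + (2.22082e-18) + (-6.66246e-18) + (1.99874e-17) + (-5.99622e-17) + (1.79887e-16) + (-5.3966e-16) + (1.61898e-15) + (-4.85694e-15) + (1.45708e-14) + (-4.37124e-14) + (1.31137e-13) + (-3.93412e-13) + (1.18024e-12) + (-3.54071e-12) + (1.06221e-11) + (-3.18664e-11) + (9.55991e-11) + (-2.86797e-10) + (8.60392e-10) + (7.74352e-09)
= 8.388818073e-09
Rounded to 6 significant figures: 8.38882e-09

8.38882e-09


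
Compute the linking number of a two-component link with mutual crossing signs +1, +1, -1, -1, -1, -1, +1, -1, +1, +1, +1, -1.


Step 1: Count positive crossings: 6
Step 2: Count negative crossings: 6
Step 3: Sum of signs = 6 - 6 = 0
Step 4: Linking number = sum/2 = 0/2 = 0

0


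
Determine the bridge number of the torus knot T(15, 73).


The bridge number of T(p,q) is min(p,q).
min(15, 73) = 15

15


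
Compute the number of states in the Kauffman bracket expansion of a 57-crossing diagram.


Each crossing contributes 2 choices (A-smoothing or B-smoothing).
Total states = 2^57 = 144115188075855872

144115188075855872


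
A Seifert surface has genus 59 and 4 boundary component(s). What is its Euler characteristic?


chi = 2 - 2g - b
= 2 - 2*59 - 4
= 2 - 118 - 4 = -120

-120


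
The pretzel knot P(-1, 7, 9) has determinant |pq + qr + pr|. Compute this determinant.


Step 1: Compute pq + qr + pr.
pq = (-1)*7 = -7
qr = 7*9 = 63
pr = (-1)*9 = -9
pq + qr + pr = -7 + 63 + (-9) = 47
Step 2: Take absolute value.
det(P(-1,7,9)) = |47| = 47

47


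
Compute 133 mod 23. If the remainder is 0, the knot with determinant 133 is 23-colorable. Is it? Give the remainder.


Step 1: A knot is p-colorable if and only if p divides its determinant.
Step 2: Compute 133 mod 23.
133 = 5 * 23 + 18
Step 3: 133 mod 23 = 18
Step 4: The knot is 23-colorable: no

18


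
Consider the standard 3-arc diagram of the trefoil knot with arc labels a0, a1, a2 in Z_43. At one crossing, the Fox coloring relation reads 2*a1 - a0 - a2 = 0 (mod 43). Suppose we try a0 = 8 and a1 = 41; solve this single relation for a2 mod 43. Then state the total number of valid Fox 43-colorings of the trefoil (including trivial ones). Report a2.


Step 1: Apply the given crossing relation 2*a1 - a0 - a2 = 0 (mod 43).
  a2 = 2*a1 - a0 mod 43
  a2 = 2*41 - 8 mod 43
  a2 = 82 - 8 mod 43
  a2 = 74 mod 43 = 31
Step 2: The trefoil has determinant 3.
  Number of Fox p-colorings (p prime) is p^2 if p = 3, else p.
  Since 43 does not divide 3, only trivial (constant) colorings exist.
  (So the trial a0 = 8, a1 = 41 with a0 != a1 does NOT extend to a valid coloring of the whole trefoil: the other two crossing relations require 3*(a1 - a0) = 0 (mod 43), which fails.)
  Total colorings = 43
Step 3: a2 = 31, total Fox 43-colorings = 43

31


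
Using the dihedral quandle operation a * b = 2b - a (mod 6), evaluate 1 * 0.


1 * 0 = 2*0 - 1 mod 6
= 0 - 1 mod 6
= -1 mod 6 = 5

5


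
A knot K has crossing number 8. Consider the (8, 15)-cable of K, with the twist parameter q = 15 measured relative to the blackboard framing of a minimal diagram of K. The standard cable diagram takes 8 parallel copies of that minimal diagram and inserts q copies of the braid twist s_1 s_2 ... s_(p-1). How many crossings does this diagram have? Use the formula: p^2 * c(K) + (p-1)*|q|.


Step 1: Each of the c(K) crossings of the companion diagram becomes p*p = p^2 crossings among the p parallel strands, and each of the |q| twists s_1 s_2 ... s_(p-1) adds (p-1) crossings.
  Crossings = p^2 * c(K) + (p-1)*|q|
Step 2: = 8^2 * 8 + (8-1)*15
Step 3: = 64*8 + 7*15
Step 4: = 512 + 105 = 617

617


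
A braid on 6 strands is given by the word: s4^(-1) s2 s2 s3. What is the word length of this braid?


The word length counts the number of generators (including inverses).
Listing each generator: s4^(-1), s2, s2, s3
There are 4 generators in this braid word.

4


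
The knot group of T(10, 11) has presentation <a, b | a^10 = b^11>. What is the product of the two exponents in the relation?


The relation is a^10 = b^11.
Product of exponents = 10 * 11
= 110

110


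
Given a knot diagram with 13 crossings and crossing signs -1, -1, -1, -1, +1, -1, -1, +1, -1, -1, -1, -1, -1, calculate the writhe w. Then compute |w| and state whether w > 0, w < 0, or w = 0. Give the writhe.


Step 1: Count positive crossings (+1).
Positive crossings: 2
Step 2: Count negative crossings (-1).
Negative crossings: 11
Step 3: Writhe = (positive) - (negative)
w = 2 - 11 = -9
Step 4: |w| = 9, and w is negative

-9


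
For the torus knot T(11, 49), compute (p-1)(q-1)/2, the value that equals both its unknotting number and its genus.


For a torus knot T(p,q), both the unknotting number and genus equal (p-1)(q-1)/2.
= (11-1)(49-1)/2
= 10*48/2
= 480/2 = 240

240


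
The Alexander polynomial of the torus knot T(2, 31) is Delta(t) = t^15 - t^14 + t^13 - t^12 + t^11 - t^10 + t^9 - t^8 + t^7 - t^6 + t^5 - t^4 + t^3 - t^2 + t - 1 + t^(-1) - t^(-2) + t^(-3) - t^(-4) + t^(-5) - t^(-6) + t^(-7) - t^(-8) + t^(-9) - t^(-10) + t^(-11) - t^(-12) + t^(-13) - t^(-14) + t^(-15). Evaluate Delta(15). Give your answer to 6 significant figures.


Substituting t = 15 into Delta(t) = t^15 - t^14 + t^13 - t^12 + t^11 - t^10 + t^9 - t^8 + t^7 - t^6 + t^5 - t^4 + t^3 - t^2 + t - 1 + t^(-1) - t^(-2) + t^(-3) - t^(-4) + t^(-5) - t^(-6) + t^(-7) - t^(-8) + t^(-9) - t^(-10) + t^(-11) - t^(-12) + t^(-13) - t^(-14) + t^(-15):
Term values: (437893890380859392) + (-29192926025390624) + (1946195068359375) + (-129746337890625) + (8649755859375) + (-576650390625) + (38443359375) + (-2562890625) + (170859375) + (-11390625) + (759375) + (-50625) + (3375) + (-225) + (15) + (-1) + (0.0666667) + (-0.00444444) + (0.000296296) + (-1.97531e-05) + (1.31687e-06) + (-8.77915e-08) + (5.85277e-09) + (-3.90184e-10) + (2.60123e-11) + (-1.73415e-12) + (1.1561e-13) + (-7.70735e-15) + (5.13823e-16) + (-3.42549e-17) + (2.28366e-18)
Sum = 4.105255222e+17
Rounded to 6 significant figures: 4.10526e+17

4.10526e+17


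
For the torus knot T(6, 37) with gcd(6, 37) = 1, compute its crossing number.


For a torus knot T(p, q) with gcd(p,q)=1,
the crossing number is min(p*(q-1), q*(p-1)).
p*(q-1) = 6*36 = 216
q*(p-1) = 37*5 = 185
min(216, 185) = 185

185


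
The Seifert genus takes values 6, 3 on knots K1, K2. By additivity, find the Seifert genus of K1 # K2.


The Seifert genus is additive under connected sum.
Seifert genus(K1 # K2) = (6) + (3)
= 9

9


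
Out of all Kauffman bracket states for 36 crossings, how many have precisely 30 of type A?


We choose which 30 of 36 crossings get A-smoothings.
C(36, 30) = 36! / (30! * 6!)
= 1947792

1947792


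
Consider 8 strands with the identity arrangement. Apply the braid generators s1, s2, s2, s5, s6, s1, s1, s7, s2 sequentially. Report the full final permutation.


Starting with identity [1, 2, 3, 4, 5, 6, 7, 8].
Apply generators in sequence:
  After s1: [2, 1, 3, 4, 5, 6, 7, 8]
  After s2: [2, 3, 1, 4, 5, 6, 7, 8]
  After s2: [2, 1, 3, 4, 5, 6, 7, 8]
  After s5: [2, 1, 3, 4, 6, 5, 7, 8]
  After s6: [2, 1, 3, 4, 6, 7, 5, 8]
  After s1: [1, 2, 3, 4, 6, 7, 5, 8]
  After s1: [2, 1, 3, 4, 6, 7, 5, 8]
  After s7: [2, 1, 3, 4, 6, 7, 8, 5]
  After s2: [2, 3, 1, 4, 6, 7, 8, 5]
Final permutation: [2, 3, 1, 4, 6, 7, 8, 5]

[2, 3, 1, 4, 6, 7, 8, 5]


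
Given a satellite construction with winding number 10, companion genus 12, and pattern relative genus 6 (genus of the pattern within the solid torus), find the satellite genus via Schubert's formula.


Schubert: g(satellite) = g_rel(pattern) + |winding| * g(companion),
where g_rel(pattern) is the genus of the pattern relative to the solid torus.
= 6 + 10 * 12
= 6 + 120 = 126

126


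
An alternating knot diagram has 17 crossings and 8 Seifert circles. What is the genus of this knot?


For alternating knots, g = (c - s + 1)/2.
= (17 - 8 + 1)/2
= 10/2 = 5

5


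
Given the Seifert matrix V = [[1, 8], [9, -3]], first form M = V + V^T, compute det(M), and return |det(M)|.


Step 1: Form V + V^T where V = [[1, 8], [9, -3]]
  V^T = [[1, 9], [8, -3]]
  V + V^T = [[2, 17], [17, -6]]
Step 2: det(V + V^T) = 2*(-6) - 17*17
  = -12 - 289 = -301
Step 3: Knot determinant = |det(V + V^T)| = |-301| = 301

301


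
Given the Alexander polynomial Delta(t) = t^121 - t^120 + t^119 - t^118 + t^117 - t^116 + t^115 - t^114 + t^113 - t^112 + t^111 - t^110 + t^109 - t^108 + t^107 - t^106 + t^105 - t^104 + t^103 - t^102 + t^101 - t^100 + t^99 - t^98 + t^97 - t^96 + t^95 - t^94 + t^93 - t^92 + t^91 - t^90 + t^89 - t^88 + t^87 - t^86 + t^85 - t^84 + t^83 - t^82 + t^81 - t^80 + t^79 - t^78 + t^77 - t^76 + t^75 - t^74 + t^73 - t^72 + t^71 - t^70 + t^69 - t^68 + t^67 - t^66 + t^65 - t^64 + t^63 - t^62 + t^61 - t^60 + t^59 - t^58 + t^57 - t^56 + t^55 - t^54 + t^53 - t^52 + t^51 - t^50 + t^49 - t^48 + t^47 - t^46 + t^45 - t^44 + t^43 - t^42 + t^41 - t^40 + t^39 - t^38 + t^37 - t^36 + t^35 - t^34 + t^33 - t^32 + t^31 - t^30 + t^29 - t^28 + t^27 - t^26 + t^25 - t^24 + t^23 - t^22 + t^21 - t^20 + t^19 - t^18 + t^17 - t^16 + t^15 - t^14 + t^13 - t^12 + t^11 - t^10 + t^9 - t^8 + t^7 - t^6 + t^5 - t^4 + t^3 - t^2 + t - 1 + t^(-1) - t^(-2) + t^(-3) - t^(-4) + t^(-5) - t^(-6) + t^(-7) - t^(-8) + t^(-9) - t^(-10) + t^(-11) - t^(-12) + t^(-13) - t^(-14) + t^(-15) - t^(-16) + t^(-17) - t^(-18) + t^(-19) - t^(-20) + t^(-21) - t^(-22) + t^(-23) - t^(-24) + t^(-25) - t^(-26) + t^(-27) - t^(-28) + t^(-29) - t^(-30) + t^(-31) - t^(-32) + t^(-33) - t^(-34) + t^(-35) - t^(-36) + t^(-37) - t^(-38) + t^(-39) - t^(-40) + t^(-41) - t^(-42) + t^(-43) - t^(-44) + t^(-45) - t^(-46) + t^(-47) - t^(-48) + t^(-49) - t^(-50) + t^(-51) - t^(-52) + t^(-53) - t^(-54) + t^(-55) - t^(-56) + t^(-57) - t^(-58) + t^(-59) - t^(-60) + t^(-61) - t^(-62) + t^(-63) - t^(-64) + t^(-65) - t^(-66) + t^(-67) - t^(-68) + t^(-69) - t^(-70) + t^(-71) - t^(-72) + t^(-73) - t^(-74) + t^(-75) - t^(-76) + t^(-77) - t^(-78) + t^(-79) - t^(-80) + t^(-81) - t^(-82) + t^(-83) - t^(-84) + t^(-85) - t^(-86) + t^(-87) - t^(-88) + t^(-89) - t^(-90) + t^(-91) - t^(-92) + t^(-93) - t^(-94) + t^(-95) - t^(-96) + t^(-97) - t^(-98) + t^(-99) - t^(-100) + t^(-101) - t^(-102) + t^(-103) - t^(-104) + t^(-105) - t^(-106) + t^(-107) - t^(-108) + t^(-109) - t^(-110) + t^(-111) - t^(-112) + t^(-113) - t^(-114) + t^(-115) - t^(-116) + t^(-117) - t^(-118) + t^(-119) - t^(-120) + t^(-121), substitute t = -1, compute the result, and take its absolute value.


Step 1: The polynomial has 243 terms with alternating signs, exponents from 121 down to -121.
Step 2: Substitute t = -1. The i-th term has coefficient (-1)^i and exponent (m-i),
  so its value is (-1)^i * (-1)^(m-i) = (-1)^m = -1 for every i.
Step 3: All 243 terms equal -1, so Delta(-1) = 243 * (-1) = -243
Step 4: |Delta(-1)| = 243

243


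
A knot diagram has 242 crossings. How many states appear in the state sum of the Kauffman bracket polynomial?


Each crossing contributes 2 choices (A-smoothing or B-smoothing).
Total states = 2^242 = 7067388259113537318333190002971674063309935587502475832486424805170479104

7067388259113537318333190002971674063309935587502475832486424805170479104


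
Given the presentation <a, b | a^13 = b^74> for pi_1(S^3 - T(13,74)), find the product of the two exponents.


The relation is a^13 = b^74.
Product of exponents = 13 * 74
= 962

962


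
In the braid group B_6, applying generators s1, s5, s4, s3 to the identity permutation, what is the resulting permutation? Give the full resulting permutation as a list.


Starting with identity [1, 2, 3, 4, 5, 6].
Apply generators in sequence:
  After s1: [2, 1, 3, 4, 5, 6]
  After s5: [2, 1, 3, 4, 6, 5]
  After s4: [2, 1, 3, 6, 4, 5]
  After s3: [2, 1, 6, 3, 4, 5]
Final permutation: [2, 1, 6, 3, 4, 5]

[2, 1, 6, 3, 4, 5]


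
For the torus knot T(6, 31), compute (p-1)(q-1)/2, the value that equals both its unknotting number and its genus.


For a torus knot T(p,q), both the unknotting number and genus equal (p-1)(q-1)/2.
= (6-1)(31-1)/2
= 5*30/2
= 150/2 = 75

75
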